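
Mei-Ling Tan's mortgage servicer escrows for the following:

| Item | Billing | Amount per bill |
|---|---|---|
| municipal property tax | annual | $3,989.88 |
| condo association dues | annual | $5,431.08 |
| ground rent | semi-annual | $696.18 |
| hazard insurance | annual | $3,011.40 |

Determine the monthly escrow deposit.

$1,152.06

Municipal property tax — $3,989.88 annually
Condo association dues — $5,431.08 annually
Ground rent — $696.18 × 2 = $1,392.36 annually
Hazard insurance — $3,011.40 annually
Total per year = $3,989.88 + $5,431.08 + $1,392.36 + $3,011.40 = $13,824.72
Per month = $13,824.72 ÷ 12 = $1,152.06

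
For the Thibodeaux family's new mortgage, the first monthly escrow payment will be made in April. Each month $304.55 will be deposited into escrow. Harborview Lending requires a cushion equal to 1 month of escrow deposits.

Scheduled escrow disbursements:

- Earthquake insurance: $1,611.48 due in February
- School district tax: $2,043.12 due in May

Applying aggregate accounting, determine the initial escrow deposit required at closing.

$1,738.57

Cushion = 1 × $304.55 = $304.55
Trial balance (start $0, +$304.55 each month, − disbursements):
  Apr: +$304.55 → $304.55
  May: +$304.55 − $2,043.12 → -$1,434.02
  Jun: +$304.55 → -$1,129.47
  Jul: +$304.55 → -$824.92
  Aug: +$304.55 → -$520.37
  Sep: +$304.55 → -$215.82
  Oct: +$304.55 → $88.73
  Nov: +$304.55 → $393.28
  Dec: +$304.55 → $697.83
  Jan: +$304.55 → $1,002.38
  Feb: +$304.55 − $1,611.48 → -$304.55
  Mar: +$304.55 → $0.00
Lowest trial balance = -$1,434.02 (May)
Initial deposit = cushion − low point = $304.55 − (-$1,434.02) = $1,738.57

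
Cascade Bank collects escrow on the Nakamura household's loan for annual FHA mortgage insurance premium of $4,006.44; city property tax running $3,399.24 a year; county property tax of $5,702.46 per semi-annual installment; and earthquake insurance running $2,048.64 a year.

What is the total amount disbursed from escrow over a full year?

$20,859.24

FHA mortgage insurance premium — $4,006.44
City property tax — $3,399.24
County property tax — $5,702.46 × 2 = $11,404.92
Earthquake insurance — $2,048.64
Combined annual = $4,006.44 + $3,399.24 + $11,404.92 + $2,048.64 = $20,859.24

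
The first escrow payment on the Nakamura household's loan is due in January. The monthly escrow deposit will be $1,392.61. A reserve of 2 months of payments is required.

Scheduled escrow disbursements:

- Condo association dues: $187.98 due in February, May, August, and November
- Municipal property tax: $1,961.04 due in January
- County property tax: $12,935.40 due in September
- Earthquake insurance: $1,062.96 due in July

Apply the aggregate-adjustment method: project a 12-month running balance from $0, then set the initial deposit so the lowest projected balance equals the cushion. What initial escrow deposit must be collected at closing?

Cushion = 2 × $1,392.61 = $2,785.22
Trial balance (start $0, +$1,392.61 each month, − disbursements):
  Jan: +$1,392.61 − $1,961.04 → -$568.43
  Feb: +$1,392.61 − $187.98 → $636.20
  Mar: +$1,392.61 → $2,028.81
  Apr: +$1,392.61 → $3,421.42
  May: +$1,392.61 − $187.98 → $4,626.05
  Jun: +$1,392.61 → $6,018.66
  Jul: +$1,392.61 − $1,062.96 → $6,348.31
  Aug: +$1,392.61 − $187.98 → $7,552.94
  Sep: +$1,392.61 − $12,935.40 → -$3,989.85
  Oct: +$1,392.61 → -$2,597.24
  Nov: +$1,392.61 − $187.98 → -$1,392.61
  Dec: +$1,392.61 → $0.00
Lowest trial balance = -$3,989.85 (Sep)
Initial deposit = cushion − low point = $2,785.22 − (-$3,989.85) = $6,775.07

$6,775.07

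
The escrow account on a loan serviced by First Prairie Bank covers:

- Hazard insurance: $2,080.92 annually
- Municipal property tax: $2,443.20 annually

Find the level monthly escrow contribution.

Hazard insurance: $2,080.92 per year
Municipal property tax: $2,443.20 per year
Combined annual = $2,080.92 + $2,443.20 = $4,524.12
Monthly = $4,524.12 ÷ 12 = $377.01

$377.01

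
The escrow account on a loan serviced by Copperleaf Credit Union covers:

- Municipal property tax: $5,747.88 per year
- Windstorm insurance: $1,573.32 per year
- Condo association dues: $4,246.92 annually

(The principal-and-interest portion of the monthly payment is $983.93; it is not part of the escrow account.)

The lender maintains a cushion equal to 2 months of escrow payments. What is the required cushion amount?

Municipal property tax: $5,747.88 annually
Windstorm insurance: $1,573.32 annually
Condo association dues: $4,246.92 annually
Yearly total = $5,747.88 + $1,573.32 + $4,246.92 = $11,568.12
Base monthly escrow = $11,568.12 / 12 = $964.01
Reserve = 2 × $964.01 = $1,928.02

$1,928.02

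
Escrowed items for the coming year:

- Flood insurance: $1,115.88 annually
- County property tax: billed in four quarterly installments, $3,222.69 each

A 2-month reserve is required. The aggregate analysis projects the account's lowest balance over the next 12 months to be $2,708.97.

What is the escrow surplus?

$374.53

Flood insurance — $1,115.88/yr
County property tax — $3,222.69 × 4 = $12,890.76/yr
Yearly total = $1,115.88 + $12,890.76 = $14,006.64
Monthly escrow = $14,006.64 / 12 = $1,167.22
Required reserve = 2 × $1,167.22 = $2,334.44
Surplus = $2,708.97 − $2,334.44 = $374.53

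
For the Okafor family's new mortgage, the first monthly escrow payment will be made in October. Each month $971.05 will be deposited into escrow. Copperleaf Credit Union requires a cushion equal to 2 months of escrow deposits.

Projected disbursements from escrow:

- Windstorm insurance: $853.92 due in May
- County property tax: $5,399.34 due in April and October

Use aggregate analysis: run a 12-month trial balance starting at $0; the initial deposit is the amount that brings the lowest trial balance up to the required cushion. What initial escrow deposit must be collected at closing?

Cushion = 2 × $971.05 = $1,942.10
Trial balance (start $0, +$971.05 each month, − disbursements):
  Oct: +$971.05 − $5,399.34 → -$4,428.29
  Nov: +$971.05 → -$3,457.24
  Dec: +$971.05 → -$2,486.19
  Jan: +$971.05 → -$1,515.14
  Feb: +$971.05 → -$544.09
  Mar: +$971.05 → $426.96
  Apr: +$971.05 − $5,399.34 → -$4,001.33
  May: +$971.05 − $853.92 → -$3,884.20
  Jun: +$971.05 → -$2,913.15
  Jul: +$971.05 → -$1,942.10
  Aug: +$971.05 → -$971.05
  Sep: +$971.05 → $0.00
Lowest trial balance = -$4,428.29 (Oct)
Initial deposit = cushion − low point = $1,942.10 − (-$4,428.29) = $6,370.39

$6,370.39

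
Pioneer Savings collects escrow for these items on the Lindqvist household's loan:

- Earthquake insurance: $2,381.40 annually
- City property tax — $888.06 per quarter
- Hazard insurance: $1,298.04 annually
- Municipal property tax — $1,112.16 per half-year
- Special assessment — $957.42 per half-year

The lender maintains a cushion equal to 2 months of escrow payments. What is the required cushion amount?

Earthquake insurance = $2,381.40/yr
City property tax = $888.06 × 4 = $3,552.24/yr
Hazard insurance = $1,298.04/yr
Municipal property tax = $1,112.16 × 2 = $2,224.32/yr
Special assessment = $957.42 × 2 = $1,914.84/yr
Total annual escrow = $2,381.40 + $3,552.24 + $1,298.04 + $2,224.32 + $1,914.84 = $11,370.84
Per month = $11,370.84 / 12 = $947.57
Reserve = 2 × $947.57 = $1,895.14

$1,895.14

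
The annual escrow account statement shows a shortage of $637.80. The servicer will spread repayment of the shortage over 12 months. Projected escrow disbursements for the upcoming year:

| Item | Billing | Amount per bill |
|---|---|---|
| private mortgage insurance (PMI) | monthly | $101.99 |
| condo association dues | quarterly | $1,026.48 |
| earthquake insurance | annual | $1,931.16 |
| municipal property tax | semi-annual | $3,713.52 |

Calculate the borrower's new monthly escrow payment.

Private mortgage insurance (PMI) = $101.99 × 12 = $1,223.88/yr
Condo association dues = $1,026.48 × 4 = $4,105.92/yr
Earthquake insurance = $1,931.16/yr
Municipal property tax = $3,713.52 × 2 = $7,427.04/yr
Total per year = $14,688.00
Monthly escrow = $14,688.00 ÷ 12 = $1,224.00
Shortage per month = $637.80 ÷ 12 = $53.15
New monthly escrow = $1,224.00 + $53.15 = $1,277.15

$1,277.15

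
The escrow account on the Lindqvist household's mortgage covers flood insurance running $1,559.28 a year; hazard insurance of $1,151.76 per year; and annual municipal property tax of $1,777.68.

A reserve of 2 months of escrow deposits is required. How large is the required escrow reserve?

Flood insurance: $1,559.28
Hazard insurance: $1,151.76
Municipal property tax: $1,777.68
Annual escrow total = $1,559.28 + $1,151.76 + $1,777.68 = $4,488.72
Monthly escrow = $4,488.72 ÷ 12 = $374.06
Required cushion = 2 × $374.06 = $748.12

$748.12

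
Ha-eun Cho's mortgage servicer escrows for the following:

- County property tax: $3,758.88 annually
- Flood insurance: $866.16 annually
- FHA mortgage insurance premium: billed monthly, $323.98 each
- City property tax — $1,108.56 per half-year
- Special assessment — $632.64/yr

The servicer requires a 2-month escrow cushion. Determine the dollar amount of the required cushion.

County property tax = $3,758.88 per year
Flood insurance = $866.16 per year
FHA mortgage insurance premium = $323.98 × 12 = $3,887.76 per year
City property tax = $1,108.56 × 2 = $2,217.12 per year
Special assessment = $632.64 per year
Combined annual = $11,362.56
Monthly = $11,362.56 / 12 = $946.88
Cushion = 2 × $946.88 = $1,893.76

$1,893.76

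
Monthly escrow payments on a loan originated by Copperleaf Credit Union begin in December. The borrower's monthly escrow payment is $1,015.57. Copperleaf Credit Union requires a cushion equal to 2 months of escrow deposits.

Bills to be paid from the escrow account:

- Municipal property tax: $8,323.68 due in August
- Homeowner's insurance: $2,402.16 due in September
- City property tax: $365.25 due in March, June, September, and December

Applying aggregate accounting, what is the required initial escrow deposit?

$4,062.28

Cushion = 2 × $1,015.57 = $2,031.14
Trial balance (start $0, +$1,015.57 each month, − disbursements):
  Dec: +$1,015.57 − $365.25 → $650.32
  Jan: +$1,015.57 → $1,665.89
  Feb: +$1,015.57 → $2,681.46
  Mar: +$1,015.57 − $365.25 → $3,331.78
  Apr: +$1,015.57 → $4,347.35
  May: +$1,015.57 → $5,362.92
  Jun: +$1,015.57 − $365.25 → $6,013.24
  Jul: +$1,015.57 → $7,028.81
  Aug: +$1,015.57 − $8,323.68 → -$279.30
  Sep: +$1,015.57 − $2,767.41 → -$2,031.14
  Oct: +$1,015.57 → -$1,015.57
  Nov: +$1,015.57 → $0.00
Lowest trial balance = -$2,031.14 (Sep)
Initial deposit = cushion − low point = $2,031.14 − (-$2,031.14) = $4,062.28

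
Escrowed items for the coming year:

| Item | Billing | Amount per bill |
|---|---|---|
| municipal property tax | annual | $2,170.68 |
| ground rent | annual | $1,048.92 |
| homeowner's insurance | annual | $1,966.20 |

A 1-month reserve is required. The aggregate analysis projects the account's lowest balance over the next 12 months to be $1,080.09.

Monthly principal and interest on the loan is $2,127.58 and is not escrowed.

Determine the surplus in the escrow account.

Municipal property tax — $2,170.68 annually
Ground rent — $1,048.92 annually
Homeowner's insurance — $1,966.20 annually
Yearly total = $5,185.80
Monthly escrow = $5,185.80 / 12 = $432.15
Required reserve = 1 × $432.15 = $432.15
Surplus = $1,080.09 − $432.15 = $647.94

$647.94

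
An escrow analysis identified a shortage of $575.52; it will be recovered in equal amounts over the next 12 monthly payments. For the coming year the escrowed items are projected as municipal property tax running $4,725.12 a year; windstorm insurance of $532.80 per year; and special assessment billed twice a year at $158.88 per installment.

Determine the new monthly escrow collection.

Municipal property tax — $4,725.12 per year
Windstorm insurance — $532.80 per year
Special assessment — $158.88 × 2 = $317.76 per year
Annual escrow total = $5,575.68
Monthly = $5,575.68 / 12 = $464.64
Shortage per month = $575.52 / 12 = $47.96
New monthly escrow = $464.64 + $47.96 = $512.60

$512.60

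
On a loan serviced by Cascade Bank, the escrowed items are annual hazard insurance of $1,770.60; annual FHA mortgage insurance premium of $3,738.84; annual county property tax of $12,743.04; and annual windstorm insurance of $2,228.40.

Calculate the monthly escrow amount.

$1,706.74

Hazard insurance = $1,770.60 per year
FHA mortgage insurance premium = $3,738.84 per year
County property tax = $12,743.04 per year
Windstorm insurance = $2,228.40 per year
Total per year = $1,770.60 + $3,738.84 + $12,743.04 + $2,228.40 = $20,480.88
Base monthly escrow = $20,480.88 / 12 = $1,706.74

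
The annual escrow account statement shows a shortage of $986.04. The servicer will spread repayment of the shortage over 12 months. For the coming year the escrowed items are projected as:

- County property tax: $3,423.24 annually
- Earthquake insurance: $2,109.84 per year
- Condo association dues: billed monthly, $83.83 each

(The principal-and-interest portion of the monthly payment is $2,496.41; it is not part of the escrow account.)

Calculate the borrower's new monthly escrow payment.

$627.09

County property tax: $3,423.24 annually
Earthquake insurance: $2,109.84 annually
Condo association dues: $83.83 × 12 = $1,005.96 annually
Yearly total = $6,539.04
Monthly escrow = $6,539.04 / 12 = $544.92
Monthly shortage recovery: $986.04 / 12 = $82.17
Adjusted monthly = $544.92 + $82.17 = $627.09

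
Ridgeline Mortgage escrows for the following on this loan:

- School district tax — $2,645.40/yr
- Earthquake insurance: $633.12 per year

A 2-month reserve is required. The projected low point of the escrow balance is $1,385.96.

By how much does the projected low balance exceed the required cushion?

School district tax: $2,645.40/yr
Earthquake insurance: $633.12/yr
Combined annual = $3,278.52
Per month = $3,278.52 ÷ 12 = $273.21
Required reserve = 2 × $273.21 = $546.42
Excess over cushion: $1,385.96 − $546.42 = $839.54

$839.54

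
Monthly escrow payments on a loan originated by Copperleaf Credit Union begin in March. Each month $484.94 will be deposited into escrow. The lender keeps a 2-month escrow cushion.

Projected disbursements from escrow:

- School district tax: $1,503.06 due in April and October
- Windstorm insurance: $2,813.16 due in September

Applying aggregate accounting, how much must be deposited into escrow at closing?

Cushion = 2 × $484.94 = $969.88
Trial balance (start $0, +$484.94 each month, − disbursements):
  Mar: +$484.94 → $484.94
  Apr: +$484.94 − $1,503.06 → -$533.18
  May: +$484.94 → -$48.24
  Jun: +$484.94 → $436.70
  Jul: +$484.94 → $921.64
  Aug: +$484.94 → $1,406.58
  Sep: +$484.94 − $2,813.16 → -$921.64
  Oct: +$484.94 − $1,503.06 → -$1,939.76
  Nov: +$484.94 → -$1,454.82
  Dec: +$484.94 → -$969.88
  Jan: +$484.94 → -$484.94
  Feb: +$484.94 → $0.00
Lowest trial balance = -$1,939.76 (Oct)
Initial deposit = cushion − low point = $969.88 − (-$1,939.76) = $2,909.64

$2,909.64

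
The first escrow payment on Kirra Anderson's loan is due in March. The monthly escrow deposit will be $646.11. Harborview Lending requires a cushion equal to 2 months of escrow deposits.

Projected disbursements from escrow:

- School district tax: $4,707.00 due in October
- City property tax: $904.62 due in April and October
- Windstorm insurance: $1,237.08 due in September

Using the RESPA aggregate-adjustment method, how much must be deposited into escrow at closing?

$3,876.66

Cushion = 2 × $646.11 = $1,292.22
Trial balance (start $0, +$646.11 each month, − disbursements):
  Mar: +$646.11 → $646.11
  Apr: +$646.11 − $904.62 → $387.60
  May: +$646.11 → $1,033.71
  Jun: +$646.11 → $1,679.82
  Jul: +$646.11 → $2,325.93
  Aug: +$646.11 → $2,972.04
  Sep: +$646.11 − $1,237.08 → $2,381.07
  Oct: +$646.11 − $5,611.62 → -$2,584.44
  Nov: +$646.11 → -$1,938.33
  Dec: +$646.11 → -$1,292.22
  Jan: +$646.11 → -$646.11
  Feb: +$646.11 → $0.00
Lowest trial balance = -$2,584.44 (Oct)
Initial deposit = cushion − low point = $1,292.22 − (-$2,584.44) = $3,876.66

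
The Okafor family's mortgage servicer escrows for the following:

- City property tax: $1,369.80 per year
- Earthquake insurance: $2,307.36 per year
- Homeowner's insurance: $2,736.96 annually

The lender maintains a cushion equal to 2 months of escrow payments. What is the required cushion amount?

$1,069.02

City property tax: $1,369.80 per year
Earthquake insurance: $2,307.36 per year
Homeowner's insurance: $2,736.96 per year
Yearly total = $1,369.80 + $2,307.36 + $2,736.96 = $6,414.12
Per month = $6,414.12 ÷ 12 = $534.51
Cushion = 2 × $534.51 = $1,069.02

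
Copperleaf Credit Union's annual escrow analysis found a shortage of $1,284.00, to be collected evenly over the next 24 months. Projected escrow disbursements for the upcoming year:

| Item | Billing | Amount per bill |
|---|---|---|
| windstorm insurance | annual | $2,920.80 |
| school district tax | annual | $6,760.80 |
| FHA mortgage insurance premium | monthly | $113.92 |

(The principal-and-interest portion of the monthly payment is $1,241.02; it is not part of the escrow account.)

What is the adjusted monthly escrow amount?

Windstorm insurance — $2,920.80 annually
School district tax — $6,760.80 annually
FHA mortgage insurance premium — $113.92 × 12 = $1,367.04 annually
Annual escrow total = $11,048.64
Monthly = $11,048.64 / 12 = $920.72
Shortage spread = $1,284.00 / 24 = $53.50/mo
New monthly escrow = $920.72 + $53.50 = $974.22

$974.22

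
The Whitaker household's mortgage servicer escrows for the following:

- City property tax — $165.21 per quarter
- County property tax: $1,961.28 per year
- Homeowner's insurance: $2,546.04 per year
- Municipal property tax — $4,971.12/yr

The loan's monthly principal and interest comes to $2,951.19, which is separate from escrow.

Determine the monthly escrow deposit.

City property tax — $165.21 × 4 = $660.84 per year
County property tax — $1,961.28 per year
Homeowner's insurance — $2,546.04 per year
Municipal property tax — $4,971.12 per year
Total annual escrow = $660.84 + $1,961.28 + $2,546.04 + $4,971.12 = $10,139.28
Monthly escrow = $10,139.28 / 12 = $844.94

$844.94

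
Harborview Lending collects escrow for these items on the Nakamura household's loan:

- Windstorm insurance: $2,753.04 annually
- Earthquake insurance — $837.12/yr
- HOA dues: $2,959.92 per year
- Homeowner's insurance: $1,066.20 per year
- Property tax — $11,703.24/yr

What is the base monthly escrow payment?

Windstorm insurance = $2,753.04/yr
Earthquake insurance = $837.12/yr
HOA dues = $2,959.92/yr
Homeowner's insurance = $1,066.20/yr
Property tax = $11,703.24/yr
Yearly total = $2,753.04 + $837.12 + $2,959.92 + $1,066.20 + $11,703.24 = $19,319.52
Monthly = $19,319.52 / 12 = $1,609.96

$1,609.96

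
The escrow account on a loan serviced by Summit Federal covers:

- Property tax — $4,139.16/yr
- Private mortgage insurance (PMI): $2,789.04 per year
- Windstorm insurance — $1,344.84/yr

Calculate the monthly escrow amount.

Property tax: $4,139.16 per year
Private mortgage insurance (PMI): $2,789.04 per year
Windstorm insurance: $1,344.84 per year
Annual escrow total = $8,273.04
Base monthly escrow = $8,273.04 ÷ 12 = $689.42

$689.42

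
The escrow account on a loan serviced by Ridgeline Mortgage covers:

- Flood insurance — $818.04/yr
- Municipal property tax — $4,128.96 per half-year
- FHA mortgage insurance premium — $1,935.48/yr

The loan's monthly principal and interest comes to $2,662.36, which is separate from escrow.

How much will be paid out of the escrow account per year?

$11,011.44

Flood insurance = $818.04 per year
Municipal property tax = $4,128.96 × 2 = $8,257.92 per year
FHA mortgage insurance premium = $1,935.48 per year
Yearly total = $11,011.44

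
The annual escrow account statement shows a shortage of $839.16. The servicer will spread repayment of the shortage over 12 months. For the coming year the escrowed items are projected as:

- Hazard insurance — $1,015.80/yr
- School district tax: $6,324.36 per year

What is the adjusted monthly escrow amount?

Hazard insurance: $1,015.80/yr
School district tax: $6,324.36/yr
Total per year = $1,015.80 + $6,324.36 = $7,340.16
Per month = $7,340.16 / 12 = $611.68
Shortage spread = $839.16 / 12 = $69.93/mo
New monthly escrow = $611.68 + $69.93 = $681.61

$681.61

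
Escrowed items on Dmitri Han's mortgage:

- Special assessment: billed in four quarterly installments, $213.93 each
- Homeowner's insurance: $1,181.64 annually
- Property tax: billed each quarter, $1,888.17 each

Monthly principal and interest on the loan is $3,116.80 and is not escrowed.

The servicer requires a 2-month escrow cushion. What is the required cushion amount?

Special assessment: $213.93 × 4 = $855.72
Homeowner's insurance: $1,181.64
Property tax: $1,888.17 × 4 = $7,552.68
Combined annual = $9,590.04
Per month = $9,590.04 / 12 = $799.17
Reserve = 2 × $799.17 = $1,598.34

$1,598.34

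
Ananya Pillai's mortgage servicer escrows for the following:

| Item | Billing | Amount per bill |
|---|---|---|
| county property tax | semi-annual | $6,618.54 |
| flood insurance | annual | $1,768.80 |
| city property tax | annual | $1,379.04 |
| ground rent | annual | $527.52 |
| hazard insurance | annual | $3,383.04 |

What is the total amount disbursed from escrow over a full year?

$20,295.48

County property tax — $6,618.54 × 2 = $13,237.08 per year
Flood insurance — $1,768.80 per year
City property tax — $1,379.04 per year
Ground rent — $527.52 per year
Hazard insurance — $3,383.04 per year
Total annual escrow = $13,237.08 + $1,768.80 + $1,379.04 + $527.52 + $3,383.04 = $20,295.48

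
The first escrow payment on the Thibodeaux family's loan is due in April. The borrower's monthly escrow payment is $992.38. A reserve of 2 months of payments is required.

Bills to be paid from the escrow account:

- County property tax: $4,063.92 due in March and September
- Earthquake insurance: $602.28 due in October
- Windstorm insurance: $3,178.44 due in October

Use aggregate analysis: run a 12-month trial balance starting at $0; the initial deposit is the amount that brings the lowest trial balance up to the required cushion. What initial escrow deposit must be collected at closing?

$2,882.74

Cushion = 2 × $992.38 = $1,984.76
Trial balance (start $0, +$992.38 each month, − disbursements):
  Apr: +$992.38 → $992.38
  May: +$992.38 → $1,984.76
  Jun: +$992.38 → $2,977.14
  Jul: +$992.38 → $3,969.52
  Aug: +$992.38 → $4,961.90
  Sep: +$992.38 − $4,063.92 → $1,890.36
  Oct: +$992.38 − $3,780.72 → -$897.98
  Nov: +$992.38 → $94.40
  Dec: +$992.38 → $1,086.78
  Jan: +$992.38 → $2,079.16
  Feb: +$992.38 → $3,071.54
  Mar: +$992.38 − $4,063.92 → $0.00
Lowest trial balance = -$897.98 (Oct)
Initial deposit = cushion − low point = $1,984.76 − (-$897.98) = $2,882.74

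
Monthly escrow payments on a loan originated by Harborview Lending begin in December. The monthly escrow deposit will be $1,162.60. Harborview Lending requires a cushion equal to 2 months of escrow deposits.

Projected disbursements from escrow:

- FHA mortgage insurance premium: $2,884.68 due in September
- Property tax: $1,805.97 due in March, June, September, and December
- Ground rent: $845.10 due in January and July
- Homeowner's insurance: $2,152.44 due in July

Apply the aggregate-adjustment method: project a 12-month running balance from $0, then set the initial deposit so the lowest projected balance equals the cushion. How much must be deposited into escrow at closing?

Cushion = 2 × $1,162.60 = $2,325.20
Trial balance (start $0, +$1,162.60 each month, − disbursements):
  Dec: +$1,162.60 − $1,805.97 → -$643.37
  Jan: +$1,162.60 − $845.10 → -$325.87
  Feb: +$1,162.60 → $836.73
  Mar: +$1,162.60 − $1,805.97 → $193.36
  Apr: +$1,162.60 → $1,355.96
  May: +$1,162.60 → $2,518.56
  Jun: +$1,162.60 − $1,805.97 → $1,875.19
  Jul: +$1,162.60 − $2,997.54 → $40.25
  Aug: +$1,162.60 → $1,202.85
  Sep: +$1,162.60 − $4,690.65 → -$2,325.20
  Oct: +$1,162.60 → -$1,162.60
  Nov: +$1,162.60 → $0.00
Lowest trial balance = -$2,325.20 (Sep)
Initial deposit = cushion − low point = $2,325.20 − (-$2,325.20) = $4,650.40

$4,650.40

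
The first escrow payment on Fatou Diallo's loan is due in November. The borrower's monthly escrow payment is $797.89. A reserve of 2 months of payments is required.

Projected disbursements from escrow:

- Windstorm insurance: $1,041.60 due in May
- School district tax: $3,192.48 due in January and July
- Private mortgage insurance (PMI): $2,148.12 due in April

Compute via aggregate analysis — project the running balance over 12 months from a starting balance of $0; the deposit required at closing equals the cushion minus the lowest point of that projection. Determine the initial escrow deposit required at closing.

Cushion = 2 × $797.89 = $1,595.78
Trial balance (start $0, +$797.89 each month, − disbursements):
  Nov: +$797.89 → $797.89
  Dec: +$797.89 → $1,595.78
  Jan: +$797.89 − $3,192.48 → -$798.81
  Feb: +$797.89 → -$0.92
  Mar: +$797.89 → $796.97
  Apr: +$797.89 − $2,148.12 → -$553.26
  May: +$797.89 − $1,041.60 → -$796.97
  Jun: +$797.89 → $0.92
  Jul: +$797.89 − $3,192.48 → -$2,393.67
  Aug: +$797.89 → -$1,595.78
  Sep: +$797.89 → -$797.89
  Oct: +$797.89 → $0.00
Lowest trial balance = -$2,393.67 (Jul)
Initial deposit = cushion − low point = $1,595.78 − (-$2,393.67) = $3,989.45

$3,989.45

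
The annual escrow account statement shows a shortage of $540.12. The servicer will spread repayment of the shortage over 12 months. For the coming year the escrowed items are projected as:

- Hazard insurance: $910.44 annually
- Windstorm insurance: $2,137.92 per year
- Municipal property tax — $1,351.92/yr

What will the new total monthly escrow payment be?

$411.70

Hazard insurance = $910.44 annually
Windstorm insurance = $2,137.92 annually
Municipal property tax = $1,351.92 annually
Total per year = $4,400.28
Monthly = $4,400.28 ÷ 12 = $366.69
Monthly shortage recovery: $540.12 ÷ 12 = $45.01
New monthly escrow = $366.69 + $45.01 = $411.70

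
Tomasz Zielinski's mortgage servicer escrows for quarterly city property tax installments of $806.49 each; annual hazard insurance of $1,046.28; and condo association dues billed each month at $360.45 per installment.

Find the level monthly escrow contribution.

$716.47

City property tax = $806.49 × 4 = $3,225.96/yr
Hazard insurance = $1,046.28/yr
Condo association dues = $360.45 × 12 = $4,325.40/yr
Total annual escrow = $3,225.96 + $1,046.28 + $4,325.40 = $8,597.64
Monthly = $8,597.64 ÷ 12 = $716.47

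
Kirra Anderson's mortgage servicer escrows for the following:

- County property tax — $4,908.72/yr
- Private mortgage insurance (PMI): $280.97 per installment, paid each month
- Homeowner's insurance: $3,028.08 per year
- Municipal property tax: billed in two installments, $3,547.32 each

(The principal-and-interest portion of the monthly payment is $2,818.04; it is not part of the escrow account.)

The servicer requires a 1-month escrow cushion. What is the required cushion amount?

County property tax: $4,908.72 per year
Private mortgage insurance (PMI): $280.97 × 12 = $3,371.64 per year
Homeowner's insurance: $3,028.08 per year
Municipal property tax: $3,547.32 × 2 = $7,094.64 per year
Total per year = $4,908.72 + $3,371.64 + $3,028.08 + $7,094.64 = $18,403.08
Monthly = $18,403.08 / 12 = $1,533.59
Required cushion = 1 × $1,533.59 = $1,533.59

$1,533.59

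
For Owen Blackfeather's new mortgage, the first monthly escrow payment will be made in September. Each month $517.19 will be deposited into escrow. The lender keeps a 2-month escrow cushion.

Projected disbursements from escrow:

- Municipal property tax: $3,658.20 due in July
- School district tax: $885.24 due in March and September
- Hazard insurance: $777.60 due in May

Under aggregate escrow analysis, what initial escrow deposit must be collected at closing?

Cushion = 2 × $517.19 = $1,034.38
Trial balance (start $0, +$517.19 each month, − disbursements):
  Sep: +$517.19 − $885.24 → -$368.05
  Oct: +$517.19 → $149.14
  Nov: +$517.19 → $666.33
  Dec: +$517.19 → $1,183.52
  Jan: +$517.19 → $1,700.71
  Feb: +$517.19 → $2,217.90
  Mar: +$517.19 − $885.24 → $1,849.85
  Apr: +$517.19 → $2,367.04
  May: +$517.19 − $777.60 → $2,106.63
  Jun: +$517.19 → $2,623.82
  Jul: +$517.19 − $3,658.20 → -$517.19
  Aug: +$517.19 → $0.00
Lowest trial balance = -$517.19 (Jul)
Initial deposit = cushion − low point = $1,034.38 − (-$517.19) = $1,551.57

$1,551.57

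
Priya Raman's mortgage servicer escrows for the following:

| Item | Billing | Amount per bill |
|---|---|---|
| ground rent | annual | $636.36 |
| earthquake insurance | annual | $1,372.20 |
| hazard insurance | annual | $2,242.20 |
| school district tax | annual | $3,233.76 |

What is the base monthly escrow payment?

$623.71

Ground rent — $636.36
Earthquake insurance — $1,372.20
Hazard insurance — $2,242.20
School district tax — $3,233.76
Total annual escrow = $636.36 + $1,372.20 + $2,242.20 + $3,233.76 = $7,484.52
Monthly = $7,484.52 ÷ 12 = $623.71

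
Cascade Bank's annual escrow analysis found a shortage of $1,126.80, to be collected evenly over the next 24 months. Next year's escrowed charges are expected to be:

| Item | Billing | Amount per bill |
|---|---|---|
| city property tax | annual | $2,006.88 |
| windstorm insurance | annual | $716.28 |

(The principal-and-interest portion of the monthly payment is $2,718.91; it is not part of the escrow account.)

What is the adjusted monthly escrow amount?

City property tax — $2,006.88/yr
Windstorm insurance — $716.28/yr
Total per year = $2,723.16
Per month = $2,723.16 / 12 = $226.93
Shortage spread = $1,126.80 / 24 = $46.95/mo
Adjusted monthly = $226.93 + $46.95 = $273.88

$273.88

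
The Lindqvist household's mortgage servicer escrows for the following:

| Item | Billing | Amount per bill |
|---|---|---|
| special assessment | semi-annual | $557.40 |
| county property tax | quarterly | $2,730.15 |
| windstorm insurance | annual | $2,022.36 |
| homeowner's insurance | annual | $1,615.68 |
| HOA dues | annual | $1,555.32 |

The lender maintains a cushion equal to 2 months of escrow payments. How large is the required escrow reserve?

Special assessment = $557.40 × 2 = $1,114.80 annually
County property tax = $2,730.15 × 4 = $10,920.60 annually
Windstorm insurance = $2,022.36 annually
Homeowner's insurance = $1,615.68 annually
HOA dues = $1,555.32 annually
Combined annual = $17,228.76
Monthly escrow = $17,228.76 / 12 = $1,435.73
Required cushion = 2 × $1,435.73 = $2,871.46

$2,871.46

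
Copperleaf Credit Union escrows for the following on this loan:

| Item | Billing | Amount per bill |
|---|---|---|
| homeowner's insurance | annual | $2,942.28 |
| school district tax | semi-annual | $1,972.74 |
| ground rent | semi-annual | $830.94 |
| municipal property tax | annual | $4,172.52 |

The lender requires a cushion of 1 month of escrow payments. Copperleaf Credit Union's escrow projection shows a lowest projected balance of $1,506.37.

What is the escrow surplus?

Homeowner's insurance: $2,942.28/yr
School district tax: $1,972.74 × 2 = $3,945.48/yr
Ground rent: $830.94 × 2 = $1,661.88/yr
Municipal property tax: $4,172.52/yr
Combined annual = $12,722.16
Per month = $12,722.16 ÷ 12 = $1,060.18
Required cushion = 1 × $1,060.18 = $1,060.18
Excess over cushion: $1,506.37 − $1,060.18 = $446.19

$446.19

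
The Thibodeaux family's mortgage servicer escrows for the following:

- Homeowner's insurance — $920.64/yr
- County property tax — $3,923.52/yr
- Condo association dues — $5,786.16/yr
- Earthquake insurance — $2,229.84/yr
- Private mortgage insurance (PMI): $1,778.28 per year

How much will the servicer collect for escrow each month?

$1,219.87

Homeowner's insurance = $920.64 per year
County property tax = $3,923.52 per year
Condo association dues = $5,786.16 per year
Earthquake insurance = $2,229.84 per year
Private mortgage insurance (PMI) = $1,778.28 per year
Combined annual = $14,638.44
Base monthly escrow = $14,638.44 / 12 = $1,219.87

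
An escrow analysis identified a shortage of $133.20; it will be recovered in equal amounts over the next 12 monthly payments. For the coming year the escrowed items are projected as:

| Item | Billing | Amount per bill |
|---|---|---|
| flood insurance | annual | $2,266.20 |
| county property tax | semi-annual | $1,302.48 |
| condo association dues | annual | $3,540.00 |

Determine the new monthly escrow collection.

$712.03

Flood insurance — $2,266.20
County property tax — $1,302.48 × 2 = $2,604.96
Condo association dues — $3,540.00
Total annual escrow = $2,266.20 + $2,604.96 + $3,540.00 = $8,411.16
Monthly escrow = $8,411.16 ÷ 12 = $700.93
Monthly shortage recovery: $133.20 ÷ 12 = $11.10
Adjusted monthly = $700.93 + $11.10 = $712.03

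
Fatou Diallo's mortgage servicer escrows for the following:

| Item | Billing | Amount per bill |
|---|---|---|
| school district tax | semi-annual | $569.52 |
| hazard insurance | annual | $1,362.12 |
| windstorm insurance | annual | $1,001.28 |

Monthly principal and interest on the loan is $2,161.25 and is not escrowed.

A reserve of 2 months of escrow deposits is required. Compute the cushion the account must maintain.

School district tax = $569.52 × 2 = $1,139.04
Hazard insurance = $1,362.12
Windstorm insurance = $1,001.28
Total annual escrow = $3,502.44
Monthly escrow = $3,502.44 ÷ 12 = $291.87
Required cushion = 2 × $291.87 = $583.74

$583.74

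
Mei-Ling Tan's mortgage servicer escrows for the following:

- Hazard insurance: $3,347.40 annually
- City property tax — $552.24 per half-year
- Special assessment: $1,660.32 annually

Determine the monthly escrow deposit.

Hazard insurance — $3,347.40/yr
City property tax — $552.24 × 2 = $1,104.48/yr
Special assessment — $1,660.32/yr
Yearly total = $6,112.20
Monthly escrow = $6,112.20 / 12 = $509.35

$509.35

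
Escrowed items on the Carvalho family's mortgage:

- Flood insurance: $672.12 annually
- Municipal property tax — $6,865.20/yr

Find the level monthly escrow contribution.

$628.11

Flood insurance = $672.12 per year
Municipal property tax = $6,865.20 per year
Total annual escrow = $672.12 + $6,865.20 = $7,537.32
Base monthly escrow = $7,537.32 ÷ 12 = $628.11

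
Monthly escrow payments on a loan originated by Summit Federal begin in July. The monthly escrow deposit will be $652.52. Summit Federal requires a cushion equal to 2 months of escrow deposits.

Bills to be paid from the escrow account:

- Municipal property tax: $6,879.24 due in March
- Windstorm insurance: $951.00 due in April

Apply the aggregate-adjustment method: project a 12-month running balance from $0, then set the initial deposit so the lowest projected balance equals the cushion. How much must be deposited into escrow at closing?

Cushion = 2 × $652.52 = $1,305.04
Trial balance (start $0, +$652.52 each month, − disbursements):
  Jul: +$652.52 → $652.52
  Aug: +$652.52 → $1,305.04
  Sep: +$652.52 → $1,957.56
  Oct: +$652.52 → $2,610.08
  Nov: +$652.52 → $3,262.60
  Dec: +$652.52 → $3,915.12
  Jan: +$652.52 → $4,567.64
  Feb: +$652.52 → $5,220.16
  Mar: +$652.52 − $6,879.24 → -$1,006.56
  Apr: +$652.52 − $951.00 → -$1,305.04
  May: +$652.52 → -$652.52
  Jun: +$652.52 → $0.00
Lowest trial balance = -$1,305.04 (Apr)
Initial deposit = cushion − low point = $1,305.04 − (-$1,305.04) = $2,610.08

$2,610.08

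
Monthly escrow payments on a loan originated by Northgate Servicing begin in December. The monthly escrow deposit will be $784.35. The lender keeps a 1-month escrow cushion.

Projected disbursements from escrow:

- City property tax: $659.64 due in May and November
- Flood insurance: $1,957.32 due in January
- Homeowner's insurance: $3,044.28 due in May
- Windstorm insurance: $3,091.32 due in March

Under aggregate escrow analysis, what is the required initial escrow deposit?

$4,830.81

Cushion = 1 × $784.35 = $784.35
Trial balance (start $0, +$784.35 each month, − disbursements):
  Dec: +$784.35 → $784.35
  Jan: +$784.35 − $1,957.32 → -$388.62
  Feb: +$784.35 → $395.73
  Mar: +$784.35 − $3,091.32 → -$1,911.24
  Apr: +$784.35 → -$1,126.89
  May: +$784.35 − $3,703.92 → -$4,046.46
  Jun: +$784.35 → -$3,262.11
  Jul: +$784.35 → -$2,477.76
  Aug: +$784.35 → -$1,693.41
  Sep: +$784.35 → -$909.06
  Oct: +$784.35 → -$124.71
  Nov: +$784.35 − $659.64 → $0.00
Lowest trial balance = -$4,046.46 (May)
Initial deposit = cushion − low point = $784.35 − (-$4,046.46) = $4,830.81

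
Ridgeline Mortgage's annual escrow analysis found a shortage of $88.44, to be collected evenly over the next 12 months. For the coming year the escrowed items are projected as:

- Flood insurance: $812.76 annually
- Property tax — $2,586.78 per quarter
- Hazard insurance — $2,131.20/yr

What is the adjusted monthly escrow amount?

Flood insurance = $812.76
Property tax = $2,586.78 × 4 = $10,347.12
Hazard insurance = $2,131.20
Combined annual = $812.76 + $10,347.12 + $2,131.20 = $13,291.08
Monthly = $13,291.08 ÷ 12 = $1,107.59
Shortage spread = $88.44 ÷ 12 = $7.37/mo
New monthly escrow = $1,107.59 + $7.37 = $1,114.96

$1,114.96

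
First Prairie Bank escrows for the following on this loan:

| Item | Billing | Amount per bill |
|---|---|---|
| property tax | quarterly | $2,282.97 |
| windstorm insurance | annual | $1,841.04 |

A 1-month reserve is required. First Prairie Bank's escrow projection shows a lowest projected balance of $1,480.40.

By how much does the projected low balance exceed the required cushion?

Property tax = $2,282.97 × 4 = $9,131.88 annually
Windstorm insurance = $1,841.04 annually
Yearly total = $9,131.88 + $1,841.04 = $10,972.92
Per month = $10,972.92 ÷ 12 = $914.41
Required cushion = 1 × $914.41 = $914.41
Excess over cushion: $1,480.40 − $914.41 = $565.99

$565.99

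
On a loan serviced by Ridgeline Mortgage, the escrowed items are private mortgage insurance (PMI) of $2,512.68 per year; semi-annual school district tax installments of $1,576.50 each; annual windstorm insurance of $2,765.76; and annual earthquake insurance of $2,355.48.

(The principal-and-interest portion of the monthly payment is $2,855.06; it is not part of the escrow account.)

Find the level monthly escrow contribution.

$898.91

Private mortgage insurance (PMI) — $2,512.68
School district tax — $1,576.50 × 2 = $3,153.00
Windstorm insurance — $2,765.76
Earthquake insurance — $2,355.48
Combined annual = $2,512.68 + $3,153.00 + $2,765.76 + $2,355.48 = $10,786.92
Monthly escrow = $10,786.92 ÷ 12 = $898.91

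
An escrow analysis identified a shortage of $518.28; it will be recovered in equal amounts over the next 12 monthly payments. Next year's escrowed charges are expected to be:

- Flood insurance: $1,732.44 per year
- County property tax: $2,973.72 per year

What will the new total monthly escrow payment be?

$435.37

Flood insurance: $1,732.44/yr
County property tax: $2,973.72/yr
Annual escrow total = $1,732.44 + $2,973.72 = $4,706.16
Base monthly escrow = $4,706.16 / 12 = $392.18
Shortage per month = $518.28 ÷ 12 = $43.19
Adjusted monthly = $392.18 + $43.19 = $435.37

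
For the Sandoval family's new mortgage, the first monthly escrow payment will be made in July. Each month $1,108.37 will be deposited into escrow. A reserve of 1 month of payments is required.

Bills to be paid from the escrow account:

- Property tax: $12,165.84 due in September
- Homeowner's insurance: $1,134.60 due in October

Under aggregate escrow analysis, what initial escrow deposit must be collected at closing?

$9,975.33

Cushion = 1 × $1,108.37 = $1,108.37
Trial balance (start $0, +$1,108.37 each month, − disbursements):
  Jul: +$1,108.37 → $1,108.37
  Aug: +$1,108.37 → $2,216.74
  Sep: +$1,108.37 − $12,165.84 → -$8,840.73
  Oct: +$1,108.37 − $1,134.60 → -$8,866.96
  Nov: +$1,108.37 → -$7,758.59
  Dec: +$1,108.37 → -$6,650.22
  Jan: +$1,108.37 → -$5,541.85
  Feb: +$1,108.37 → -$4,433.48
  Mar: +$1,108.37 → -$3,325.11
  Apr: +$1,108.37 → -$2,216.74
  May: +$1,108.37 → -$1,108.37
  Jun: +$1,108.37 → $0.00
Lowest trial balance = -$8,866.96 (Oct)
Initial deposit = cushion − low point = $1,108.37 − (-$8,866.96) = $9,975.33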